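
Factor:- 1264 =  - 2^4*79^1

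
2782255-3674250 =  - 891995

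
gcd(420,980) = 140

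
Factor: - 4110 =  - 2^1*3^1 *5^1*137^1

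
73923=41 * 1803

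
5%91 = 5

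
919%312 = 295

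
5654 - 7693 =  -2039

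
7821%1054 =443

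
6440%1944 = 608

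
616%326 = 290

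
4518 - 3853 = 665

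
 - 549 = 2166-2715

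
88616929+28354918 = 116971847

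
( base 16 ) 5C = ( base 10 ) 92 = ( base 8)134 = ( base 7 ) 161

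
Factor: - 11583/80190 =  - 13/90 = - 2^(-1 ) *3^( - 2)*5^( - 1)*13^1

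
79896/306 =261 +5/51 = 261.10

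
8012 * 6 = 48072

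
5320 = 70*76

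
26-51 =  - 25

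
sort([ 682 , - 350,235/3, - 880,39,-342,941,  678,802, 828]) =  [-880, - 350, - 342, 39,  235/3, 678,  682, 802,828,941 ] 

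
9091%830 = 791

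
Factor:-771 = -3^1*257^1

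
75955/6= 75955/6=12659.17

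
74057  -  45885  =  28172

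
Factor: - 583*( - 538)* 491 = 154004114 = 2^1*11^1*53^1*269^1 * 491^1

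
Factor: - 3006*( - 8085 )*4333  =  105307108830 = 2^1*3^3*5^1*7^3 * 11^1  *167^1 * 619^1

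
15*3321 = 49815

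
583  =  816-233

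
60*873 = 52380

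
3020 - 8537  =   - 5517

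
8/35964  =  2/8991= 0.00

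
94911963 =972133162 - 877221199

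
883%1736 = 883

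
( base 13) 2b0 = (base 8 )741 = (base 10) 481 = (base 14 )265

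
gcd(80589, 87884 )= 1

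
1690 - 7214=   -  5524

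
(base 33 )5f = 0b10110100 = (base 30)60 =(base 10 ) 180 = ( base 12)130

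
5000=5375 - 375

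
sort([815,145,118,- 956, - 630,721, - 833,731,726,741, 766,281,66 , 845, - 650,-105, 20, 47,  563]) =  [ - 956, - 833, - 650, - 630,- 105 , 20,47,66,118,  145,281,563,721,726,731,741,766, 815,845] 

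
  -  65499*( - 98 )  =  6418902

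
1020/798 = 1 + 37/133 = 1.28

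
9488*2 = 18976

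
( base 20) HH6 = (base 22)EGI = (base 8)15752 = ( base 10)7146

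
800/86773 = 800/86773 = 0.01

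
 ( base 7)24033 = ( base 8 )14066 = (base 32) 61M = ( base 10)6198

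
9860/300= 493/15 = 32.87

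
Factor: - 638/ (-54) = 319/27 = 3^( - 3 )*11^1*29^1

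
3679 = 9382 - 5703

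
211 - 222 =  - 11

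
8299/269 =8299/269=30.85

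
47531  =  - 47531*( - 1 ) 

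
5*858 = 4290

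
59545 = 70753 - 11208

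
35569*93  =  3307917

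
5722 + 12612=18334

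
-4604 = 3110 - 7714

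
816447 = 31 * 26337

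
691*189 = 130599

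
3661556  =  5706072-2044516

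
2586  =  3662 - 1076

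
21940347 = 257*85371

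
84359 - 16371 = 67988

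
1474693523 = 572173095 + 902520428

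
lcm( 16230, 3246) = 16230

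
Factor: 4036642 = 2^1* 47^1*42943^1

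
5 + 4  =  9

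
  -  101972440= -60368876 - 41603564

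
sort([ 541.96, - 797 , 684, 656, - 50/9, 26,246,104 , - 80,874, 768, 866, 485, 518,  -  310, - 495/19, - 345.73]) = [  -  797,-345.73, - 310, - 80, - 495/19,-50/9,26 , 104 , 246, 485,518,541.96 , 656, 684, 768,866,874] 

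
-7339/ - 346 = 21 + 73/346 = 21.21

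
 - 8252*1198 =-9885896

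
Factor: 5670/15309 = 10/27 = 2^1* 3^ (-3 )*5^1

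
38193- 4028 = 34165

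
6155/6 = 1025 + 5/6= 1025.83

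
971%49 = 40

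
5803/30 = 5803/30 = 193.43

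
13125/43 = 13125/43 = 305.23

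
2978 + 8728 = 11706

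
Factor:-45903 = -3^1*11^1*13^1*107^1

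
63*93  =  5859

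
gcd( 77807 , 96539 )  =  1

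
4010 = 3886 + 124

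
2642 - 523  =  2119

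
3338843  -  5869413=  - 2530570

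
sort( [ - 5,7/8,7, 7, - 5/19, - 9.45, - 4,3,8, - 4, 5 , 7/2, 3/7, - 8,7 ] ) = [ - 9.45, - 8,-5,-4 , - 4 ,- 5/19,  3/7,  7/8, 3, 7/2, 5,7,  7, 7, 8]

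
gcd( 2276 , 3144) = 4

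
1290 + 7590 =8880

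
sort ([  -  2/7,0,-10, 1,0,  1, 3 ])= [ - 10, - 2/7,  0,0 , 1,1,3 ] 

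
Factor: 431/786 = 2^(- 1)*3^( -1)*131^( - 1 )*431^1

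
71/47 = 1+24/47 = 1.51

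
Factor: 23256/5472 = 17/4 = 2^( - 2)*17^1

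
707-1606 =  - 899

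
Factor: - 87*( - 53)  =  4611 = 3^1*29^1*53^1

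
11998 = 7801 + 4197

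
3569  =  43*83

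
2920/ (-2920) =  - 1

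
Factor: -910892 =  - 2^2*23^1 * 9901^1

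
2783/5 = 2783/5= 556.60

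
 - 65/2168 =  - 65/2168 = -0.03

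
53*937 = 49661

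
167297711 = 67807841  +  99489870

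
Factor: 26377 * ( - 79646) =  - 2100822542=-2^1*7^1*13^1*2029^1*5689^1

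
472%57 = 16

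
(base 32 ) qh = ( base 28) 129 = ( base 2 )1101010001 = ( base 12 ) 5A9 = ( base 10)849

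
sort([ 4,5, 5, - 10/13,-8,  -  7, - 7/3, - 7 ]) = [ -8, - 7,  -  7 , - 7/3, - 10/13,4, 5,5 ] 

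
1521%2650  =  1521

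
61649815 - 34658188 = 26991627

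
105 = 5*21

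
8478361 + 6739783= 15218144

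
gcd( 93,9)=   3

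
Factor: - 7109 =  - 7109^1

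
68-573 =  - 505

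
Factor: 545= 5^1*109^1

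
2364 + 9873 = 12237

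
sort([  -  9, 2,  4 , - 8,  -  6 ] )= [ - 9, - 8, - 6,2 , 4] 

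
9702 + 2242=11944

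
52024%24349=3326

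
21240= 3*7080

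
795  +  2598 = 3393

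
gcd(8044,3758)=2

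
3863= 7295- 3432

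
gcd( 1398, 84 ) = 6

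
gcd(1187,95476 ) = 1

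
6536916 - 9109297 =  - 2572381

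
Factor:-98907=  - 3^1* 32969^1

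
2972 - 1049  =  1923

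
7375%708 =295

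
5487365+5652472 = 11139837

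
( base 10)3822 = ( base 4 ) 323232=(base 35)347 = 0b111011101110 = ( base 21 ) 8E0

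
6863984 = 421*16304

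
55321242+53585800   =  108907042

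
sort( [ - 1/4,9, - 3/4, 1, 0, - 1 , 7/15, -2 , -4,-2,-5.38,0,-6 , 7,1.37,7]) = [  -  6,-5.38, - 4 , - 2,-2, - 1,- 3/4,-1/4, 0, 0,  7/15, 1, 1.37, 7, 7,9]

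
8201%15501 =8201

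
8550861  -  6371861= 2179000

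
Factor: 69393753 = 3^5*11^1*13^1*1997^1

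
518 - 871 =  - 353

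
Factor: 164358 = 2^1*3^2*23^1*397^1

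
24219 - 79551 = -55332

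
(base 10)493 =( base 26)ip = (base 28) hh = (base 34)EH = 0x1ED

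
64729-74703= - 9974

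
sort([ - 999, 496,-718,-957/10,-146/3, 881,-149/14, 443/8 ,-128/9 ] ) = [-999,-718, - 957/10, - 146/3,-128/9, - 149/14,  443/8,496, 881] 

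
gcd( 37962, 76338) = 18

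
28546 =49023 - 20477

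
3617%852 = 209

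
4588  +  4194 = 8782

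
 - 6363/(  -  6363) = 1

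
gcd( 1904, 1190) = 238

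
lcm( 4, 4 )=4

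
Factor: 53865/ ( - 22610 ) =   -  2^( - 1 )*3^4 * 17^ ( - 1)=-81/34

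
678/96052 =339/48026 = 0.01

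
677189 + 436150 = 1113339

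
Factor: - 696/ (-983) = 2^3*3^1*29^1*983^( - 1 ) 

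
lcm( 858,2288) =6864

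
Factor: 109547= 109547^1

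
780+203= 983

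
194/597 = 194/597 = 0.32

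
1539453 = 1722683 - 183230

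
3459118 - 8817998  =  - 5358880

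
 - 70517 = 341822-412339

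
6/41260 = 3/20630=0.00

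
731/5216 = 731/5216 =0.14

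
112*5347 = 598864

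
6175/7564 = 6175/7564 = 0.82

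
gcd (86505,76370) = 5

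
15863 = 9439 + 6424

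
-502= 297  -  799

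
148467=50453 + 98014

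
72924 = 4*18231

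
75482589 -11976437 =63506152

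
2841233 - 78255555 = -75414322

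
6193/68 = 6193/68 = 91.07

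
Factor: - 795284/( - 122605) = 2^2*5^(  -  1 )*31^( - 1 ) * 113^( - 1)*28403^1 = 113612/17515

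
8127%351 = 54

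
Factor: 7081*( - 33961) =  - 73^1 * 97^1 * 33961^1  =  -  240477841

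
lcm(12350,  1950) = 37050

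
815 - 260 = 555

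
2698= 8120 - 5422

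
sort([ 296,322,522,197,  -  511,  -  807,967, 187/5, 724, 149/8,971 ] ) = [  -  807,  -  511,149/8,187/5,197, 296,322,522, 724,967, 971 ]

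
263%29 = 2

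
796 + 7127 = 7923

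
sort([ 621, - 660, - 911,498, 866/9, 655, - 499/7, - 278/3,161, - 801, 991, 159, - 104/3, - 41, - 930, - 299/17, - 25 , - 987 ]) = [ - 987, - 930, - 911, - 801, - 660, - 278/3,- 499/7, - 41, - 104/3, -25, - 299/17,866/9,159, 161,498,621, 655, 991 ] 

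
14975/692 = 21 + 443/692 = 21.64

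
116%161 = 116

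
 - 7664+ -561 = -8225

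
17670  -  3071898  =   - 3054228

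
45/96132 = 15/32044  =  0.00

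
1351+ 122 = 1473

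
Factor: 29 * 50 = 2^1*5^2 *29^1 = 1450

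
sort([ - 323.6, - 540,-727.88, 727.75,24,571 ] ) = [ -727.88, - 540, - 323.6,24, 571 , 727.75]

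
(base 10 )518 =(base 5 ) 4033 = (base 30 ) H8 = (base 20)15i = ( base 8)1006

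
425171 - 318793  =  106378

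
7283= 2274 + 5009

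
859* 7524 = 6463116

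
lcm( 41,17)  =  697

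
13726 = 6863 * 2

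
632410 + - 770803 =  - 138393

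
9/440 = 9/440 = 0.02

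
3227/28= 115 + 1/4= 115.25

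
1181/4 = 1181/4 = 295.25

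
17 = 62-45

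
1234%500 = 234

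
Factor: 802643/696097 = 137^( - 1)*5081^( - 1)*802643^1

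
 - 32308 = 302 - 32610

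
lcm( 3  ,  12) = 12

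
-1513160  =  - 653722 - 859438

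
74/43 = 1  +  31/43 = 1.72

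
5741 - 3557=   2184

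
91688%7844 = 5404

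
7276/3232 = 2 + 203/808 = 2.25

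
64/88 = 8/11= 0.73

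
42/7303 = 42/7303 = 0.01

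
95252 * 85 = 8096420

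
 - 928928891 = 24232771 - 953161662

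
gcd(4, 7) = 1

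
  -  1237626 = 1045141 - 2282767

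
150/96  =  25/16 = 1.56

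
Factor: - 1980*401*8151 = -6471730980 = -  2^2 * 3^3*5^1*11^2*13^1*19^1*401^1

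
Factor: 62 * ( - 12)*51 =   -  2^3*3^2*17^1 *31^1 = -  37944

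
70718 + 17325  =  88043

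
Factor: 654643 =11^1*59513^1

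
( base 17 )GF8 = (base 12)29B3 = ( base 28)66F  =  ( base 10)4887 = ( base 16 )1317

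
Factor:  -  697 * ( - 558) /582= 3^1*17^1*31^1*41^1*97^(-1 ) = 64821/97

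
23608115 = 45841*515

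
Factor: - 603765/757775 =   -  3^2*5^ ( - 1 )*17^(  -  1)*1783^(-1)*13417^1=- 120753/151555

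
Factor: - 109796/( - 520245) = 2^2 *3^( -2) *5^( - 1) * 11^( - 1)*1051^(  -  1)*27449^1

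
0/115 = 0 = 0.00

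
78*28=2184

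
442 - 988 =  - 546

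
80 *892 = 71360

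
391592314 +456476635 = 848068949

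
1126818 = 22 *51219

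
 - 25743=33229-58972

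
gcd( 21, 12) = 3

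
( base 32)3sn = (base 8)7627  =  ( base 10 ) 3991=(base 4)332113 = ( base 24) 6m7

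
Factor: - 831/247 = -3^1 * 13^( -1 )*19^( - 1 )*277^1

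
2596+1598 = 4194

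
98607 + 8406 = 107013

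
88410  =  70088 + 18322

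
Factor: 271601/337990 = 2^(-1)*5^(  -  1 )*11^1*73^( - 1)*463^( - 1)*24691^1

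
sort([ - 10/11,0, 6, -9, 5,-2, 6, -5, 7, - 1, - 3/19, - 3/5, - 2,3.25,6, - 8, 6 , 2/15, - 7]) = [-9, - 8, - 7 , - 5, - 2, - 2 , - 1,-10/11, - 3/5, - 3/19, 0,  2/15, 3.25, 5,6, 6,6, 6, 7]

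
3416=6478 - 3062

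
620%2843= 620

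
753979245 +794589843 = 1548569088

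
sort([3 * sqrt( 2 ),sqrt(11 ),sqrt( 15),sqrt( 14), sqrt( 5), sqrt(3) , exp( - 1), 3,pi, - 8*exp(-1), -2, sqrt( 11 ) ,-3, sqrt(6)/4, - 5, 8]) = [-5,  -  3,-8*exp(-1),-2, exp ( - 1 ), sqrt( 6 )/4, sqrt( 3),sqrt( 5 ),3, pi,sqrt( 11 ), sqrt( 11),sqrt(14),  sqrt( 15), 3*sqrt( 2), 8]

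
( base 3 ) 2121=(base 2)1000110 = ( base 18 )3G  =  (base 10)70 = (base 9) 77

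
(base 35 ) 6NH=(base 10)8172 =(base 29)9KN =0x1fec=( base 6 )101500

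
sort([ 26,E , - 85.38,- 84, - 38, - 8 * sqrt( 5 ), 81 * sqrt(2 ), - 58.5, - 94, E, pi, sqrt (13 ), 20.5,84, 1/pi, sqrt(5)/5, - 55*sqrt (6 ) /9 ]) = [ - 94, - 85.38, - 84, - 58.5, - 38, - 8*sqrt(5 ), - 55*sqrt (6 ) /9, 1/pi, sqrt (5)/5 , E,  E, pi, sqrt (13), 20.5,26,  84, 81 * sqrt(2)]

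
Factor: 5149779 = 3^1*19^1 *167^1*541^1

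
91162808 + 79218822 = 170381630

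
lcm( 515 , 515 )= 515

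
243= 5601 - 5358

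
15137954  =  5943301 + 9194653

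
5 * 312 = 1560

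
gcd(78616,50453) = 1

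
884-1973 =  - 1089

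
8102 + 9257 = 17359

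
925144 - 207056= 718088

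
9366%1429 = 792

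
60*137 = 8220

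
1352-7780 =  - 6428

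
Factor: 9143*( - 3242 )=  - 2^1*41^1*223^1*1621^1 = - 29641606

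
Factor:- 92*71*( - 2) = 13064 =2^3*23^1*71^1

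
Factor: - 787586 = -2^1*31^1*12703^1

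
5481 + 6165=11646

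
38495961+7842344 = 46338305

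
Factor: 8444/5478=2^1 * 3^( - 1)*11^( - 1 )*83^(-1 )*2111^1 = 4222/2739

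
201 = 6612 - 6411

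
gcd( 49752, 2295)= 9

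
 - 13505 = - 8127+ - 5378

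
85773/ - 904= -95 + 107/904 = -94.88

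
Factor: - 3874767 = -3^1 * 13^1*73^1*1361^1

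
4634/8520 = 2317/4260 = 0.54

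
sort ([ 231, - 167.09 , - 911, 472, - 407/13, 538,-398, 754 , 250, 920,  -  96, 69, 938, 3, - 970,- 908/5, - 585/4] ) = [ - 970, - 911, - 398,- 908/5, -167.09, - 585/4,-96, -407/13, 3, 69, 231,250,  472, 538 , 754,920,938 ]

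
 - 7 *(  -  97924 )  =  685468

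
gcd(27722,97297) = 1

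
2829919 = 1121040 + 1708879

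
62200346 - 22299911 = 39900435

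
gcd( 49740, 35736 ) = 12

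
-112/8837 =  - 112/8837 = -0.01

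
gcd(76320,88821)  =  9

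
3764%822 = 476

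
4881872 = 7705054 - 2823182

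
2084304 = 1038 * 2008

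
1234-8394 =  - 7160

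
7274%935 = 729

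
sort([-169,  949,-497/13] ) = [ - 169,-497/13, 949 ] 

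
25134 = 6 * 4189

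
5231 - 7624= -2393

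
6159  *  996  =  6134364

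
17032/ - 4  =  -4258 + 0/1=- 4258.00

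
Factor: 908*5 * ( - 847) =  - 3845380 = - 2^2*5^1 * 7^1*11^2*227^1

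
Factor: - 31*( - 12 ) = 372 = 2^2*3^1*31^1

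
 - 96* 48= - 4608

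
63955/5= 12791 = 12791.00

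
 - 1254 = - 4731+3477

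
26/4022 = 13/2011 = 0.01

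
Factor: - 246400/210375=  -  896/765 = - 2^7 * 3^( - 2 )*5^(  -  1)*7^1 * 17^( - 1)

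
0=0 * 16357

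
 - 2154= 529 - 2683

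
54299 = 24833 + 29466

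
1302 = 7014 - 5712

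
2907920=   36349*80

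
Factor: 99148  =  2^2*7^1*3541^1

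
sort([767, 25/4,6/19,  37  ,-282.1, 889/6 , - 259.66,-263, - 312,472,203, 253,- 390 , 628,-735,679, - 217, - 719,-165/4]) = [ - 735,- 719 , - 390,-312, - 282.1, - 263, - 259.66, - 217, -165/4 , 6/19,25/4,37, 889/6,203,  253,472,628, 679,767]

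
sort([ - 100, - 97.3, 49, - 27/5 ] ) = [ -100, - 97.3,  -  27/5 , 49 ]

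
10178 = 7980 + 2198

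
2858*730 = 2086340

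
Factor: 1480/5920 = 1/4= 2^( - 2) 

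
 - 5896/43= - 138 + 38/43 =- 137.12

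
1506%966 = 540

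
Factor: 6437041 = 13^2*41^1*929^1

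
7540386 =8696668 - 1156282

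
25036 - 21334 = 3702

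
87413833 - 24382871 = 63030962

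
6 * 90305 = 541830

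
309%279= 30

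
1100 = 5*220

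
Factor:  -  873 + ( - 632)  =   - 5^1*7^1*43^1 = - 1505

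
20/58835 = 4/11767 = 0.00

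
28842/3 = 9614 = 9614.00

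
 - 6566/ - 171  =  38 + 68/171  =  38.40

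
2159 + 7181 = 9340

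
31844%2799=1055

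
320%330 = 320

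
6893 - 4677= 2216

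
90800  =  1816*50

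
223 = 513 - 290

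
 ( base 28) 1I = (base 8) 56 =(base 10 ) 46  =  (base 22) 22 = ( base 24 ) 1M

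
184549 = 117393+67156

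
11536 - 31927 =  - 20391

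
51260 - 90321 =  - 39061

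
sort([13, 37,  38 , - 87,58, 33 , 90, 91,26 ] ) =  [ - 87,  13,26 , 33,37 , 38  ,  58,90 , 91 ] 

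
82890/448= 185 + 5/224 = 185.02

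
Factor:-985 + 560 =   -  425 = - 5^2 * 17^1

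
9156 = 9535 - 379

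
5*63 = 315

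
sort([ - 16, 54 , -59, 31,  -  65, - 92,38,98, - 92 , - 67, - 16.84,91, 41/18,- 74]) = [ - 92,-92, - 74,-67, - 65 , - 59, - 16.84, - 16,  41/18,31,38, 54, 91,98]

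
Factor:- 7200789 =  -3^1*41^1* 58543^1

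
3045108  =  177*17204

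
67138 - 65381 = 1757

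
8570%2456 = 1202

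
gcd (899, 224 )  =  1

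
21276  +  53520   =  74796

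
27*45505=1228635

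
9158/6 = 4579/3 = 1526.33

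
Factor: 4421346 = 2^1*3^1*43^1*17137^1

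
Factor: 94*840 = 78960= 2^4*3^1*5^1*7^1*47^1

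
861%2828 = 861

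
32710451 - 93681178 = -60970727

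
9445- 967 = 8478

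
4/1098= 2/549 = 0.00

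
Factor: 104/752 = 13/94 =2^( - 1)*13^1*47^(-1)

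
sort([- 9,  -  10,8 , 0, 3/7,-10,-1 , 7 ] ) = [-10, -10,  -  9,-1, 0, 3/7, 7, 8 ] 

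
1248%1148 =100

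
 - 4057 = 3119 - 7176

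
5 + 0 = 5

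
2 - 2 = 0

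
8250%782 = 430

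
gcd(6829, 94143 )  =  1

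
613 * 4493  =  2754209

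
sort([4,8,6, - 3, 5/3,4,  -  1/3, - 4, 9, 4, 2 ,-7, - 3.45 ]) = [ - 7, - 4, - 3.45,-3  , - 1/3, 5/3,2,4,4,4 , 6 , 8, 9]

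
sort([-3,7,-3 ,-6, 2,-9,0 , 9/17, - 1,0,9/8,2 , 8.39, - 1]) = [ - 9,-6,-3 , - 3, - 1 , - 1,0,  0, 9/17,9/8 , 2,  2, 7 , 8.39]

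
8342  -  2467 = 5875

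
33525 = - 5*( - 6705)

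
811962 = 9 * 90218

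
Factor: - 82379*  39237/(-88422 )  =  2^(  -  1)*11^2*29^1*41^1*7489^1*14737^ (  -  1) = 1077434941/29474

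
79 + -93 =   -  14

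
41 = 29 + 12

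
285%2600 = 285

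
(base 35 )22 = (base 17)44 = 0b1001000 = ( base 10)72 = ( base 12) 60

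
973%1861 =973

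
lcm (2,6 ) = 6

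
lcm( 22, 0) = 0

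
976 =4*244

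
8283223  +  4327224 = 12610447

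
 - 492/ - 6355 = 12/155 = 0.08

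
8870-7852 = 1018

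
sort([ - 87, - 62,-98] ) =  [ - 98, - 87, - 62]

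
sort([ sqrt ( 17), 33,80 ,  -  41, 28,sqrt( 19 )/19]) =[-41, sqrt(19) /19,sqrt(17),28,33,80] 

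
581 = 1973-1392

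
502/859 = 502/859 = 0.58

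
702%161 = 58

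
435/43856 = 435/43856 =0.01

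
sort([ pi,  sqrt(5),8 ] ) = [ sqrt(5), pi,  8 ]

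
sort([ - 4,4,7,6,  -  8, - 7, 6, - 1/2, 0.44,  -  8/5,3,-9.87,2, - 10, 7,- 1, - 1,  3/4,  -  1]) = [ - 10, - 9.87,-8,-7,-4,-8/5, - 1, - 1, - 1,  -  1/2, 0.44,3/4 , 2, 3, 4 , 6, 6,7, 7]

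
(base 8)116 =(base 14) 58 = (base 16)4E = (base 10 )78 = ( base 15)53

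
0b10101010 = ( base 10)170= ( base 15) B5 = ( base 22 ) 7G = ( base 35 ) 4u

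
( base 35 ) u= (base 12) 26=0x1E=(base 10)30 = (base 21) 19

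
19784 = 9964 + 9820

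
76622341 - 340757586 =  - 264135245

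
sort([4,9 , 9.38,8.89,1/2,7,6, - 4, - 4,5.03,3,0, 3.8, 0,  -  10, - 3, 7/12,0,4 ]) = [ - 10 , - 4, - 4, - 3, 0 , 0 , 0,1/2, 7/12, 3,3.8, 4, 4, 5.03,6,7,8.89,9,9.38]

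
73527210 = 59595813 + 13931397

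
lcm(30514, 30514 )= 30514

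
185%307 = 185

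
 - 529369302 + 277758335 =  - 251610967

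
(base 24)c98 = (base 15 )21ab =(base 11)53a8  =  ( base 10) 7136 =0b1101111100000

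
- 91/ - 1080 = 91/1080 = 0.08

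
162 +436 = 598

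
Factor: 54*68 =3672 = 2^3* 3^3*17^1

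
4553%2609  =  1944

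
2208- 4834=-2626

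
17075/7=17075/7 = 2439.29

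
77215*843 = 65092245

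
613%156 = 145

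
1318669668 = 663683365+654986303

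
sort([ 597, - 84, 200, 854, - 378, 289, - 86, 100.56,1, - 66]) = [ - 378, - 86, - 84,  -  66, 1, 100.56, 200,  289, 597,  854]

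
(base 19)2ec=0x3E8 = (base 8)1750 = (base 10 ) 1000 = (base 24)1HG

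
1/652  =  1/652 = 0.00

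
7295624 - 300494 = 6995130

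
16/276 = 4/69 = 0.06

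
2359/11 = 214 + 5/11 = 214.45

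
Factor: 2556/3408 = 2^( - 2 ) * 3^1 = 3/4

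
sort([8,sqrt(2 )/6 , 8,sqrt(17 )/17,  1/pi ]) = [sqrt(2 )/6, sqrt(17 ) /17,1/pi,8 , 8 ] 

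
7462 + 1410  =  8872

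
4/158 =2/79 = 0.03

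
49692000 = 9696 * 5125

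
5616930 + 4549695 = 10166625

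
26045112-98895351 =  - 72850239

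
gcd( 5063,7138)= 83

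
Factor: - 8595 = -3^2*5^1*191^1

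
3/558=1/186 = 0.01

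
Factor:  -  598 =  - 2^1*13^1*23^1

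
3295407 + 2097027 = 5392434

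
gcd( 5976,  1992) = 1992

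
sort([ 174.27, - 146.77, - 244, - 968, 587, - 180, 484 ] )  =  [  -  968,-244, - 180, - 146.77,174.27,484, 587 ]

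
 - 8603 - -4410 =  - 4193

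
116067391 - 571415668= -455348277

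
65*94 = 6110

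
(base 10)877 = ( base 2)1101101101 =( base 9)1174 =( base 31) S9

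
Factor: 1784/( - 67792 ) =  - 1/38 = - 2^( - 1) *19^( - 1 ) 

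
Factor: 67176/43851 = 72/47 = 2^3*3^2 * 47^( - 1)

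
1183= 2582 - 1399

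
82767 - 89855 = - 7088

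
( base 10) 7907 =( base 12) 46ab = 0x1EE3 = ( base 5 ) 223112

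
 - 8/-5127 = 8/5127  =  0.00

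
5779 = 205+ 5574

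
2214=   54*41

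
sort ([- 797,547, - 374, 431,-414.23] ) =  [ - 797,  -  414.23, - 374,431, 547] 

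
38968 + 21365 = 60333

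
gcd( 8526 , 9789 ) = 3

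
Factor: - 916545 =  - 3^1 * 5^1*7^2 *29^1*43^1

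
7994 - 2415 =5579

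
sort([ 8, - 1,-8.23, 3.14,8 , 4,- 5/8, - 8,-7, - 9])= [ - 9,-8.23, - 8, - 7,-1, - 5/8, 3.14, 4,8,8] 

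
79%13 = 1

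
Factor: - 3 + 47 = 44 = 2^2*11^1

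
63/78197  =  9/11171 = 0.00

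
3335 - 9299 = -5964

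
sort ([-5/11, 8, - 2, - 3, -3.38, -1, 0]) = [-3.38, -3, - 2,  -  1, - 5/11, 0, 8 ]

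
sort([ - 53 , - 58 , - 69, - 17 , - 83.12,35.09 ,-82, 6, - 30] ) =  [- 83.12,- 82, - 69,-58, - 53, - 30, - 17, 6, 35.09]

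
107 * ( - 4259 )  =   - 455713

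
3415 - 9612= - 6197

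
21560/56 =385 =385.00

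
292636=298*982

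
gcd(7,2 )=1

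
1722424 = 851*2024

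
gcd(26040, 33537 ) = 21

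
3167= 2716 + 451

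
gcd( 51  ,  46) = 1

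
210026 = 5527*38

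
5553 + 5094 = 10647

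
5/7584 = 5/7584 = 0.00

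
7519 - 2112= 5407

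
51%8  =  3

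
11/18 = 11/18 = 0.61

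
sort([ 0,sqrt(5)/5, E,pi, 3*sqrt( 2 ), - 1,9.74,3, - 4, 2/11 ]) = [ - 4, - 1,  0 , 2/11,sqrt (5)/5, E, 3, pi, 3*sqrt ( 2), 9.74]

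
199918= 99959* 2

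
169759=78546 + 91213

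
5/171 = 5/171 = 0.03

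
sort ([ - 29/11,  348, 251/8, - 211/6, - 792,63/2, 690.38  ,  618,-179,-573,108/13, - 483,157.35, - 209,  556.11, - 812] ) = [ - 812,-792 ,-573, - 483,- 209, - 179, - 211/6,  -  29/11,108/13, 251/8, 63/2,157.35,348,556.11, 618,690.38] 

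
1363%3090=1363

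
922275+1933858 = 2856133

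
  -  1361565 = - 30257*45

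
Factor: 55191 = 3^1*18397^1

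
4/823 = 4/823 =0.00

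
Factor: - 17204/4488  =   - 2^( - 1 ) * 3^( - 1)* 23^1=- 23/6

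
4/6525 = 4/6525 = 0.00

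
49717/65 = 764 +57/65 = 764.88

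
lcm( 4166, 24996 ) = 24996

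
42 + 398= 440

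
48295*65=3139175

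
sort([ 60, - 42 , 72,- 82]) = [ - 82 , - 42 , 60,72 ] 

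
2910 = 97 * 30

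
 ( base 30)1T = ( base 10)59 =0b111011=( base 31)1s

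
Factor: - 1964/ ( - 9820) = 5^(-1) = 1/5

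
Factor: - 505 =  - 5^1*101^1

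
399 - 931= - 532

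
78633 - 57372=21261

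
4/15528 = 1/3882= 0.00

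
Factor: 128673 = 3^2*17^1*29^2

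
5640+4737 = 10377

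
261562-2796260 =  - 2534698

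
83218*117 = 9736506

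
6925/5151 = 1  +  1774/5151=1.34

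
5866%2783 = 300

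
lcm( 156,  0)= 0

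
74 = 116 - 42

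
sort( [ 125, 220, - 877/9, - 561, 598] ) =[  -  561, - 877/9,125,220, 598] 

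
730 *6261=4570530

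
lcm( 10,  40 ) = 40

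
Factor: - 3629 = - 19^1*191^1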